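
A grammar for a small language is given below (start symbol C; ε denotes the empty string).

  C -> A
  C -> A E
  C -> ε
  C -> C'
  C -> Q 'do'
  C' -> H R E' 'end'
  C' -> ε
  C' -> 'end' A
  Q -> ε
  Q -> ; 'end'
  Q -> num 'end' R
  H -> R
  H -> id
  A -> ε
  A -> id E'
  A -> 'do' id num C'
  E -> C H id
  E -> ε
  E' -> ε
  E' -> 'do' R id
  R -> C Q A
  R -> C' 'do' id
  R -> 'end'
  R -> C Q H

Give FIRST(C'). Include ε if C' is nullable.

{ 'do', 'end', ;, id, num, ε }

From C' -> H R E' 'end': H, R, E' nullable, take FIRST(H) ∪ FIRST(R) ∪ FIRST(E') ∪ {'end'} = { 'do', 'end', ;, id, num }.
C' -> ε contributes ε.
C' -> 'end' A contributes {'end'}.
Union: FIRST(C') = { 'do', 'end', ;, id, num, ε }.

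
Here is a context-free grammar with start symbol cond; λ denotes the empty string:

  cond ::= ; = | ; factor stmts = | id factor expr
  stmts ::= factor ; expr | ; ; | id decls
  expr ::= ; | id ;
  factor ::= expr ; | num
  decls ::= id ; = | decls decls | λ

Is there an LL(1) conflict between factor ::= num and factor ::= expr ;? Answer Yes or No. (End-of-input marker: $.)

FIRST(num) = { num } and FIRST(expr ;) = { ;, id }.
The FIRST sets are disjoint and neither alternative is nullable — no conflict.

No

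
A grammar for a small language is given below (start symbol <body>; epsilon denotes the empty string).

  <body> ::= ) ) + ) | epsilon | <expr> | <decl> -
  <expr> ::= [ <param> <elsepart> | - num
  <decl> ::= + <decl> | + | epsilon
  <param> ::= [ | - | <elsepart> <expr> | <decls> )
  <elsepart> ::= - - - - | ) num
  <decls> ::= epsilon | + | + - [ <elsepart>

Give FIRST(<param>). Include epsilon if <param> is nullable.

<param> ::= [ contributes {[}.
<param> ::= - contributes {-}.
From <param> ::= <elsepart> <expr>: add FIRST(<elsepart>) = { ), - }.
From <param> ::= <decls> ): <decls> nullable, take FIRST(<decls>) ∪ {)} = { ), + }.
Union: FIRST(<param>) = { ), +, -, [ }.

{ ), +, -, [ }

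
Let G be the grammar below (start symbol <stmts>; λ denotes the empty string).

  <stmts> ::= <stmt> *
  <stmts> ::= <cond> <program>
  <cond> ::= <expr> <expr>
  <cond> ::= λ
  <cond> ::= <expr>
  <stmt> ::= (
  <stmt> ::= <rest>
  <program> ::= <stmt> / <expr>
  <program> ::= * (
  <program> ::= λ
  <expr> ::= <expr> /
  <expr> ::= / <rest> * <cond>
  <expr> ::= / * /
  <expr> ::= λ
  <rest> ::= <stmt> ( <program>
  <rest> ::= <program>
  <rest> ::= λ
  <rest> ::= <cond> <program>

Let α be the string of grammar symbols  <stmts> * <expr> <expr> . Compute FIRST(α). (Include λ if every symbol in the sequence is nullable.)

{ (, *, / }

Add FIRST(<stmts>)\{λ} = { (, *, / }; <stmts> is nullable, continue.
* is a terminal; add {*} and stop.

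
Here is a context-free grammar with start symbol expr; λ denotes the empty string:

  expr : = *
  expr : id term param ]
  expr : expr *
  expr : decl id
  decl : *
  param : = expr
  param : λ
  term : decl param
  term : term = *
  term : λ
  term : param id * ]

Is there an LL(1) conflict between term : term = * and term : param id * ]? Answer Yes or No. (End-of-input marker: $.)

Yes

FIRST(term = *) = { *, =, id } and FIRST(param id * ]) = { =, id }.
Both contain =, so the two alternatives are not disjoint — LL(1) conflict.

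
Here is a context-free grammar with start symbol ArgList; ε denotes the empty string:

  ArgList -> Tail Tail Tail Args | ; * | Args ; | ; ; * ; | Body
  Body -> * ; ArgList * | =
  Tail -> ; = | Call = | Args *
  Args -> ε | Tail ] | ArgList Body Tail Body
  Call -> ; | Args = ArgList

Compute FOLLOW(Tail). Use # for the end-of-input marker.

{ #, *, ;, =, ] }

In ArgList -> Tail Tail Tail Args: add FIRST(Tail Tail Args) = { *, ;, = }.
In ArgList -> Tail Tail Tail Args: add FIRST(Tail Args) = { *, ;, = }.
In ArgList -> Tail Tail Tail Args: add FIRST(Args)\{ε} = { *, ;, = }.
  Since Args is nullable, also add FOLLOW(ArgList) = { #, *, = }.
In Args -> Tail ]: add FIRST(]) = { ] }.
In Args -> ArgList Body Tail Body: add FIRST(Body) = { *, = }.
Union: FOLLOW(Tail) = { #, *, ;, =, ] }.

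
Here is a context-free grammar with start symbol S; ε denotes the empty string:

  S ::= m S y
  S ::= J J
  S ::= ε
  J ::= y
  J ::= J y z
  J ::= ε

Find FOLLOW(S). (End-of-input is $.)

{ $, y }

S is the start symbol, so $ ∈ FOLLOW(S).
In S ::= m S y: add FIRST(y) = { y }.
Union: FOLLOW(S) = { $, y }.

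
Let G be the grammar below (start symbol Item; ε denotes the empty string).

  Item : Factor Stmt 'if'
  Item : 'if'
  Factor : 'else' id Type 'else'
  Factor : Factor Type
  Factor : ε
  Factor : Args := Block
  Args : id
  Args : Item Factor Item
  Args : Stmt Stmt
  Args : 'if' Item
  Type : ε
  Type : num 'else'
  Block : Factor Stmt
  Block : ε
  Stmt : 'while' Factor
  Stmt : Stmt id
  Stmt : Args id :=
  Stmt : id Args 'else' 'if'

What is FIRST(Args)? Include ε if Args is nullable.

Args : id contributes {id}.
From Args : Item Factor Item: add FIRST(Item) = { 'else', 'if', 'while', id, num }.
From Args : Stmt Stmt: add FIRST(Stmt) = { 'else', 'if', 'while', id, num }.
Args : 'if' Item contributes {'if'}.
Union: FIRST(Args) = { 'else', 'if', 'while', id, num }.

{ 'else', 'if', 'while', id, num }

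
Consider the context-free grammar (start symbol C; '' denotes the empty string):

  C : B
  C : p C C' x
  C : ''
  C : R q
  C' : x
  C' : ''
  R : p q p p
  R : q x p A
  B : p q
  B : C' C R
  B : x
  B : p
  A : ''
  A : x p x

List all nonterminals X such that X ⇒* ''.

{ A, C, C' }

Directly nullable (have an ''-production): C, C', A.
No other nonterminal has a production whose RHS symbols are all nullable.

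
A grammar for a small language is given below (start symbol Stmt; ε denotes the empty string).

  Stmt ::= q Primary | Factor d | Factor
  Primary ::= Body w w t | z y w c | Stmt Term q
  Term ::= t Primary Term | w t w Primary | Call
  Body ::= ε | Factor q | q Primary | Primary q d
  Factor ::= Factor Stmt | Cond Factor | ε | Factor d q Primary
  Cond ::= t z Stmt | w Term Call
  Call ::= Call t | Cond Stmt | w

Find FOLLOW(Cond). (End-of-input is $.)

In Factor ::= Cond Factor: add FIRST(Factor)\{ε} = { d, q, t, w }.
  Since Factor is nullable, also add FOLLOW(Factor) = { $, d, q, t, w }.
In Call ::= Cond Stmt: add FIRST(Stmt)\{ε} = { d, q, t, w }.
  Since Stmt is nullable, also add FOLLOW(Call) = { $, d, q, t, w }.
Union: FOLLOW(Cond) = { $, d, q, t, w }.

{ $, d, q, t, w }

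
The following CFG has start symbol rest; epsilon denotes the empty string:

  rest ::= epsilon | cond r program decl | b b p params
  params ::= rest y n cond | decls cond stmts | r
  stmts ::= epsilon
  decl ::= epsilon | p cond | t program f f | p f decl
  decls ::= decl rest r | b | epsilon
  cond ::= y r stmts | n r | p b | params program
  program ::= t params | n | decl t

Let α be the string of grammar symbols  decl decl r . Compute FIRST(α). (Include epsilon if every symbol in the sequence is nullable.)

{ p, r, t }

Add FIRST(decl)\{epsilon} = { p, t }; decl is nullable, continue.
Add FIRST(decl)\{epsilon} = { p, t }; decl is nullable, continue.
r is a terminal; add {r} and stop.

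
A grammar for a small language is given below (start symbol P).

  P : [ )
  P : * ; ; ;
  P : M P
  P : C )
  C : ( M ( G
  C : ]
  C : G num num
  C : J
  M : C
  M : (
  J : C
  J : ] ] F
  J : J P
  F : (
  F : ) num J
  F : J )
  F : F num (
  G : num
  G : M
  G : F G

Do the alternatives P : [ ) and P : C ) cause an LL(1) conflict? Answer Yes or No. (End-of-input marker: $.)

No

FIRST([ )) = { [ } and FIRST(C )) = { (, ), ], num }.
The FIRST sets are disjoint and neither alternative is nullable — no conflict.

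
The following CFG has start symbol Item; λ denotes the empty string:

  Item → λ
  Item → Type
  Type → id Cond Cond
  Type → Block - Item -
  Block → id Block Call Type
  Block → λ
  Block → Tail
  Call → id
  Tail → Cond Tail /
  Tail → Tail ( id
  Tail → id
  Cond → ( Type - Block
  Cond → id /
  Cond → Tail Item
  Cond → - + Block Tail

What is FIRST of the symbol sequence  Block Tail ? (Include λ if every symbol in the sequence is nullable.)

{ (, -, id }

Add FIRST(Block)\{λ} = { (, -, id }; Block is nullable, continue.
Add FIRST(Tail) = { (, -, id }; Tail is not nullable, stop.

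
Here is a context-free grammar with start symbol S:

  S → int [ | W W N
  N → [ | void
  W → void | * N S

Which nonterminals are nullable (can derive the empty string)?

{ } (none)

No nonterminal has an empty production or an RHS whose symbols are all nullable.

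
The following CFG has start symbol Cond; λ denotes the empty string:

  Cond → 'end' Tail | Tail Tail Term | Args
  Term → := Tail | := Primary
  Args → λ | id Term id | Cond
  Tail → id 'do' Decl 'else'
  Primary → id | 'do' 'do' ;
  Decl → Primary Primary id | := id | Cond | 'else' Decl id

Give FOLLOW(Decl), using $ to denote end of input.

In Tail → id 'do' Decl 'else': add FIRST('else') = { 'else' }.
In Decl → 'else' Decl id: add FIRST(id) = { id }.
Union: FOLLOW(Decl) = { 'else', id }.

{ 'else', id }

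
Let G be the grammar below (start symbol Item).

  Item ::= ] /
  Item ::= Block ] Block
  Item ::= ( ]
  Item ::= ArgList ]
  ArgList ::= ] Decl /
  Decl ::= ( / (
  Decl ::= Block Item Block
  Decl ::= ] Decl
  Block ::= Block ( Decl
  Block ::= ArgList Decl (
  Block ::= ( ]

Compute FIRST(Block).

{ (, ] }

From Block ::= Block ( Decl: add FIRST(Block) = { (, ] }.
From Block ::= ArgList Decl (: add FIRST(ArgList) = { ] }.
Block ::= ( ] contributes {(}.
Union: FIRST(Block) = { (, ] }.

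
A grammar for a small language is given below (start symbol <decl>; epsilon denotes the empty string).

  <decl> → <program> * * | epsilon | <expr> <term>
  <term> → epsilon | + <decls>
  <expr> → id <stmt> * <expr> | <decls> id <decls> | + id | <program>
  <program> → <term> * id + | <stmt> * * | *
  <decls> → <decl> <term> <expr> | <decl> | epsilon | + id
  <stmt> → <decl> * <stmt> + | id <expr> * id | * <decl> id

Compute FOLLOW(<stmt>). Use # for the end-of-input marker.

{ *, + }

In <expr> → id <stmt> * <expr>: add FIRST(* <expr>) = { * }.
In <program> → <stmt> * *: add FIRST(* *) = { * }.
In <stmt> → <decl> * <stmt> +: add FIRST(+) = { + }.
Union: FOLLOW(<stmt>) = { *, + }.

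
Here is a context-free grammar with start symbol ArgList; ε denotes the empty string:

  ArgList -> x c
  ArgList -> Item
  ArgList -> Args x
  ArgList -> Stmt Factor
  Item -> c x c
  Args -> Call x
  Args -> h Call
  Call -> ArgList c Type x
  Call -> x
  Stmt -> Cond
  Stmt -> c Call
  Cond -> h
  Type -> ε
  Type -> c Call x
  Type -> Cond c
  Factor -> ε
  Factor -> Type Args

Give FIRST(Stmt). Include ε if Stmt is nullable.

From Stmt -> Cond: add FIRST(Cond) = { h }.
Stmt -> c Call contributes {c}.
Union: FIRST(Stmt) = { c, h }.

{ c, h }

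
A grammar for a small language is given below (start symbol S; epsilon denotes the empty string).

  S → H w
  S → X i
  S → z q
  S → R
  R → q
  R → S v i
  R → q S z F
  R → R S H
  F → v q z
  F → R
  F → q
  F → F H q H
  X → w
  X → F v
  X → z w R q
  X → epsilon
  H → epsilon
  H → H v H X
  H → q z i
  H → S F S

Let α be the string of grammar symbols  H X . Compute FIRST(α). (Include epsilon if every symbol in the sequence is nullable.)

Add FIRST(H)\{epsilon} = { i, q, v, w, z }; H is nullable, continue.
Add FIRST(X)\{epsilon} = { i, q, v, w, z }; X is nullable, continue.
Every symbol is nullable, so include epsilon.

{ i, q, v, w, z, epsilon }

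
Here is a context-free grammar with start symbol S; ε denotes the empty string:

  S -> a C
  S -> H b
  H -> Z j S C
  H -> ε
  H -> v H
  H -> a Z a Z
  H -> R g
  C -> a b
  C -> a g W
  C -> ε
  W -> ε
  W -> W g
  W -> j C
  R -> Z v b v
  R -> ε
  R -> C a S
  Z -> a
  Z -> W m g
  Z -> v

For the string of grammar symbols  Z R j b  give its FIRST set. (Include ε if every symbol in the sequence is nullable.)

{ a, g, j, m, v }

Add FIRST(Z) = { a, g, j, m, v }; Z is not nullable, stop.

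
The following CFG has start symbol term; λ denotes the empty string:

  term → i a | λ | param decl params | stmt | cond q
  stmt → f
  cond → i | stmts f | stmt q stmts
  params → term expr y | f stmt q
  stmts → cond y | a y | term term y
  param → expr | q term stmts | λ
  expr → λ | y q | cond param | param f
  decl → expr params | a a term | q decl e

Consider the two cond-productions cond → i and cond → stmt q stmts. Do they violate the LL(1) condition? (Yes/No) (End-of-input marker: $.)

FIRST(i) = { i } and FIRST(stmt q stmts) = { f }.
The FIRST sets are disjoint and neither alternative is nullable — no conflict.

No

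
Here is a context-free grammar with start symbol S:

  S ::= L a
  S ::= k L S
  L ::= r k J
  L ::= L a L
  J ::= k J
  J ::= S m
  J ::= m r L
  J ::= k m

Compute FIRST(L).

L ::= r k J contributes {r}.
From L ::= L a L: add FIRST(L) = { r }.
Union: FIRST(L) = { r }.

{ r }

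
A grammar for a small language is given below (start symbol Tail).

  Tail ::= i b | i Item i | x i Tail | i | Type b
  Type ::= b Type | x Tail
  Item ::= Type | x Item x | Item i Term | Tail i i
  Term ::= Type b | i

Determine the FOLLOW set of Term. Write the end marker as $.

In Item ::= Item i Term: Term is at the end, add FOLLOW(Item) = { i, x }.
Union: FOLLOW(Term) = { i, x }.

{ i, x }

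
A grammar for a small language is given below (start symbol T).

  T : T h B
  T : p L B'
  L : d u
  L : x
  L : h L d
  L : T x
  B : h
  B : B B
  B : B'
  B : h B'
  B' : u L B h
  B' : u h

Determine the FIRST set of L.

L : d u contributes {d}.
L : x contributes {x}.
L : h L d contributes {h}.
From L : T x: add FIRST(T) = { p }.
Union: FIRST(L) = { d, h, p, x }.

{ d, h, p, x }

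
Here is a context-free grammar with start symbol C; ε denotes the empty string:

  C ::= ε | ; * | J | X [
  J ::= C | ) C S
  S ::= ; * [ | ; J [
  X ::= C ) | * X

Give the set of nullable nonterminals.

Directly nullable (have an ε-production): C.
J ::= C with every symbol nullable, so J is nullable.
No other nonterminal has a production whose RHS symbols are all nullable.

{ C, J }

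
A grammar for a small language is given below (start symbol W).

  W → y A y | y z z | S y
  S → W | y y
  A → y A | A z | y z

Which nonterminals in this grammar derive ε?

No nonterminal has an empty production or an RHS whose symbols are all nullable.

{ } (none)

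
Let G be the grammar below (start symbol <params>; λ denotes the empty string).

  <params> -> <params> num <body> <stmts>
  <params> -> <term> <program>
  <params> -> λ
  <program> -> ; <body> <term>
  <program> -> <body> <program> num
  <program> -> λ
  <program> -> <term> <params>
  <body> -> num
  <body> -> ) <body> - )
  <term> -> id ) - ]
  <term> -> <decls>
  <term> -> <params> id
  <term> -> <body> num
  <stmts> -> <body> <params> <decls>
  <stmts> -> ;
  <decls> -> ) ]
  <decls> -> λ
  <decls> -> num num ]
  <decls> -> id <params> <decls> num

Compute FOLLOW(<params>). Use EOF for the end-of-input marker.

{ EOF, ), id, num }

<params> is the start symbol, so EOF ∈ FOLLOW(<params>).
In <params> -> <params> num <body> <stmts>: add FIRST(num <body> <stmts>) = { num }.
In <program> -> <term> <params>: <params> is at the end, add FOLLOW(<program>) = { EOF, ), id, num }.
In <term> -> <params> id: add FIRST(id) = { id }.
In <stmts> -> <body> <params> <decls>: add FIRST(<decls>)\{λ} = { ), id, num }.
  Since <decls> is nullable, also add FOLLOW(<stmts>) = { EOF, ), id, num }.
In <decls> -> id <params> <decls> num: add FIRST(<decls> num) = { ), id, num }.
Union: FOLLOW(<params>) = { EOF, ), id, num }.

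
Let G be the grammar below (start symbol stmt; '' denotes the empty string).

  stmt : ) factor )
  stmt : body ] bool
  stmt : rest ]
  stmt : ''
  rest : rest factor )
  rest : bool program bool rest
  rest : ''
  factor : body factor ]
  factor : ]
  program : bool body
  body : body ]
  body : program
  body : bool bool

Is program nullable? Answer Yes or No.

Nullable nonterminals: rest, stmt.
No production of program has an RHS whose symbols are all nullable, so program is not nullable.

No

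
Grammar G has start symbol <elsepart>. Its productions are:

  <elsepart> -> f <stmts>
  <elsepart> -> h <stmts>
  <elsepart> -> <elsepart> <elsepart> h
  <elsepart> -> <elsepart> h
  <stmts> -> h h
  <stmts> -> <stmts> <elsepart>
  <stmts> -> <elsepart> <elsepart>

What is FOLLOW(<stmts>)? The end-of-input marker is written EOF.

{ EOF, f, h }

In <elsepart> -> f <stmts>: <stmts> is at the end, add FOLLOW(<elsepart>) = { EOF, f, h }.
In <elsepart> -> h <stmts>: <stmts> is at the end, add FOLLOW(<elsepart>) = { EOF, f, h }.
In <stmts> -> <stmts> <elsepart>: add FIRST(<elsepart>) = { f, h }.
Union: FOLLOW(<stmts>) = { EOF, f, h }.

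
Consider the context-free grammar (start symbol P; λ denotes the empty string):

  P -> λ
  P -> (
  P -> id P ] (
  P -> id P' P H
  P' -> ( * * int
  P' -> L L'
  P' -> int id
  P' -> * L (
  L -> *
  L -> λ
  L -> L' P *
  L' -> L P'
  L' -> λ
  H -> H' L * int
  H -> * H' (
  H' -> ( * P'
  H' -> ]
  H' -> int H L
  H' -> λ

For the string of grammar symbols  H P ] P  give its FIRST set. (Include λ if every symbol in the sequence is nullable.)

{ (, *, ], id, int }

Add FIRST(H) = { (, *, ], id, int }; H is not nullable, stop.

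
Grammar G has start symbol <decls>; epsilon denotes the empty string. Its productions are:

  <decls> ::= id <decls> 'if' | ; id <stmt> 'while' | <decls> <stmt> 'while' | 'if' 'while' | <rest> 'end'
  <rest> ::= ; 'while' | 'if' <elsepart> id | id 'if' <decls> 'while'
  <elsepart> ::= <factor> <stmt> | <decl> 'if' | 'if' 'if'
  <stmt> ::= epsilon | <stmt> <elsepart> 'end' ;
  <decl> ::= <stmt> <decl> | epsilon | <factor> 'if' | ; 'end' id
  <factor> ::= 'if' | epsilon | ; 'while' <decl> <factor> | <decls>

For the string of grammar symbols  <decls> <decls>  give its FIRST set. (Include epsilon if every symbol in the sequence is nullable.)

Add FIRST(<decls>) = { 'if', ;, id }; <decls> is not nullable, stop.

{ 'if', ;, id }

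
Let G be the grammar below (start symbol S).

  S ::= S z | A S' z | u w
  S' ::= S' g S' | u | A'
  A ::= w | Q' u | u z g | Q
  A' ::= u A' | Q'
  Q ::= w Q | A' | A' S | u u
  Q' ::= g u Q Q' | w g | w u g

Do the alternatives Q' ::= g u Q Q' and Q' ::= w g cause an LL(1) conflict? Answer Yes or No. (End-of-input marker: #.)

No

FIRST(g u Q Q') = { g } and FIRST(w g) = { w }.
The FIRST sets are disjoint and neither alternative is nullable — no conflict.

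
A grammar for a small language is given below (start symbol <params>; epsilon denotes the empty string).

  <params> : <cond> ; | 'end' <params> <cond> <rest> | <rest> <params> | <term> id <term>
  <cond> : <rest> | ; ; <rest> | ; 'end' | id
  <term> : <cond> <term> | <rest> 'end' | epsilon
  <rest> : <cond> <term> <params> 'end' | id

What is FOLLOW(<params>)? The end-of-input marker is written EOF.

{ EOF, 'end', ;, id }

<params> is the start symbol, so EOF ∈ FOLLOW(<params>).
In <params> : 'end' <params> <cond> <rest>: add FIRST(<cond> <rest>) = { ;, id }.
In <params> : <rest> <params>: <params> is at the end, add FOLLOW(<params>) = { EOF, 'end', ;, id }.
In <rest> : <cond> <term> <params> 'end': add FIRST('end') = { 'end' }.
Union: FOLLOW(<params>) = { EOF, 'end', ;, id }.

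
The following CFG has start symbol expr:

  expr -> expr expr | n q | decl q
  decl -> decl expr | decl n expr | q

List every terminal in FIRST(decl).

{ q }

From decl -> decl expr: add FIRST(decl) = { q }.
From decl -> decl n expr: add FIRST(decl) = { q }.
decl -> q contributes {q}.
Union: FIRST(decl) = { q }.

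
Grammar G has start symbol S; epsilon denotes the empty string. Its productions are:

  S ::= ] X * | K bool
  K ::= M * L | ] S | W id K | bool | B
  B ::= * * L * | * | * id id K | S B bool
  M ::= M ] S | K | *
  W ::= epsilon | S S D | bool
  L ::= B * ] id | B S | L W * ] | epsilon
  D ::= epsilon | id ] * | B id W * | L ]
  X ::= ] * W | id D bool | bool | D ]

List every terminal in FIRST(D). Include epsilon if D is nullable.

{ *, ], bool, id, epsilon }

D ::= epsilon contributes epsilon.
D ::= id ] * contributes {id}.
From D ::= B id W *: add FIRST(B) = { *, ], bool, id }.
From D ::= L ]: L nullable, take FIRST(L) ∪ {]} = { *, ], bool, id }.
Union: FIRST(D) = { *, ], bool, id, epsilon }.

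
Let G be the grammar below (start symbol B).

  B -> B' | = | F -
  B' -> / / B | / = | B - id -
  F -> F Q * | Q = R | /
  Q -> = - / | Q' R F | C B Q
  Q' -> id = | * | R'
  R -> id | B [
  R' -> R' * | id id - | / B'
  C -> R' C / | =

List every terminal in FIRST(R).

R -> id contributes {id}.
From R -> B [: add FIRST(B) = { *, /, =, id }.
Union: FIRST(R) = { *, /, =, id }.

{ *, /, =, id }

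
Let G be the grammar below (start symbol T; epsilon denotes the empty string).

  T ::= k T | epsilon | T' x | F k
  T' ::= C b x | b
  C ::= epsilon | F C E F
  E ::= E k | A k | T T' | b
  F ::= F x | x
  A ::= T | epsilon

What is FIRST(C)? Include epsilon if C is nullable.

C ::= epsilon contributes epsilon.
From C ::= F C E F: add FIRST(F) = { x }.
Union: FIRST(C) = { x, epsilon }.

{ x, epsilon }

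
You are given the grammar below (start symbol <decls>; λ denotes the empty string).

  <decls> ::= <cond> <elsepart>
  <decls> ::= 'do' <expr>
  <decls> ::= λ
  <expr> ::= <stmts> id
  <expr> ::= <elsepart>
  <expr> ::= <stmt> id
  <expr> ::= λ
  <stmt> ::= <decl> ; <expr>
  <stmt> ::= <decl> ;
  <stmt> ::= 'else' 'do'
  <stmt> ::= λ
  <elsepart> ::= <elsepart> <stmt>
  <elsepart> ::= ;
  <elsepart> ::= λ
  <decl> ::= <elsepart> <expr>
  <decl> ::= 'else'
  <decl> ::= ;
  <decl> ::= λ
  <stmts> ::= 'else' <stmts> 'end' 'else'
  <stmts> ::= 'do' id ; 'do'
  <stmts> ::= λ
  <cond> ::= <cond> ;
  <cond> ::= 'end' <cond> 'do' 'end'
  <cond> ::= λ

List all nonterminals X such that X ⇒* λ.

{ <cond>, <decl>, <decls>, <elsepart>, <expr>, <stmt>, <stmts> }

Directly nullable (have an λ-production): <decls>, <expr>, <stmt>, <elsepart>, <decl>, <stmts>, <cond>.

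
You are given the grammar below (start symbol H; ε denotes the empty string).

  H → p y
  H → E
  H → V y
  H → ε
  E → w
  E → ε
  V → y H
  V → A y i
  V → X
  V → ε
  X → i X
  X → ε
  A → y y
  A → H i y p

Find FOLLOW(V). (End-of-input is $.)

{ y }

In H → V y: add FIRST(y) = { y }.
Union: FOLLOW(V) = { y }.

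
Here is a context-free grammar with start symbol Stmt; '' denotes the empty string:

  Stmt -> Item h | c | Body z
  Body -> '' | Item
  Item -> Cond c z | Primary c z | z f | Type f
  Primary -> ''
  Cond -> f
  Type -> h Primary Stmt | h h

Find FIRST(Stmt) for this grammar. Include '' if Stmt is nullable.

{ c, f, h, z }

From Stmt -> Item h: add FIRST(Item) = { c, f, h, z }.
Stmt -> c contributes {c}.
From Stmt -> Body z: Body nullable, take FIRST(Body) ∪ {z} = { c, f, h, z }.
Union: FIRST(Stmt) = { c, f, h, z }.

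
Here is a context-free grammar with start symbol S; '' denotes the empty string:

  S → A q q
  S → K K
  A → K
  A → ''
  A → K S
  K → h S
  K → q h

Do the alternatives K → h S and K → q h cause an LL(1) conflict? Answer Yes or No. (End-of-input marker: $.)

No

FIRST(h S) = { h } and FIRST(q h) = { q }.
The FIRST sets are disjoint and neither alternative is nullable — no conflict.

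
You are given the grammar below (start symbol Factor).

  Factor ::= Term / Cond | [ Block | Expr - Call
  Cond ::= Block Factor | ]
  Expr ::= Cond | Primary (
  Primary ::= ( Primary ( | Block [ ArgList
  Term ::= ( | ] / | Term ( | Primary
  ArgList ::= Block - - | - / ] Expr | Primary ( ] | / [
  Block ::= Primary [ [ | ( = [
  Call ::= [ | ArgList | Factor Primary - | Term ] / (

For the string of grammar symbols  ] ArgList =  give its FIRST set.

{ ] }

] is a terminal; add {]} and stop.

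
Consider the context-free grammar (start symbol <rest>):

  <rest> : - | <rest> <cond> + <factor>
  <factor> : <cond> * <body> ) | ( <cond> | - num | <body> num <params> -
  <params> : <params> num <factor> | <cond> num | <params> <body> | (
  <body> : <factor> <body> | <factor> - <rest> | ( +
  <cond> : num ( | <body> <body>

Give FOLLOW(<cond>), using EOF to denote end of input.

{ EOF, (, ), *, +, -, num }

In <rest> : <rest> <cond> + <factor>: add FIRST(+ <factor>) = { + }.
In <factor> : <cond> * <body> ): add FIRST(* <body> )) = { * }.
In <factor> : ( <cond>: <cond> is at the end, add FOLLOW(<factor>) = { EOF, (, ), *, +, -, num }.
In <params> : <cond> num: add FIRST(num) = { num }.
Union: FOLLOW(<cond>) = { EOF, (, ), *, +, -, num }.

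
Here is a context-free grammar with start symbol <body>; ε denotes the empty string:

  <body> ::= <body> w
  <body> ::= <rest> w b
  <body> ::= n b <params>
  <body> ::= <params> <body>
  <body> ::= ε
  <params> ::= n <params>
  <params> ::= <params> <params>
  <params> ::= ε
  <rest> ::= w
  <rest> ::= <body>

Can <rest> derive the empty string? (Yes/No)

Yes

<rest> ::= <body> and each of <body> is nullable, so <rest> ⇒* ε.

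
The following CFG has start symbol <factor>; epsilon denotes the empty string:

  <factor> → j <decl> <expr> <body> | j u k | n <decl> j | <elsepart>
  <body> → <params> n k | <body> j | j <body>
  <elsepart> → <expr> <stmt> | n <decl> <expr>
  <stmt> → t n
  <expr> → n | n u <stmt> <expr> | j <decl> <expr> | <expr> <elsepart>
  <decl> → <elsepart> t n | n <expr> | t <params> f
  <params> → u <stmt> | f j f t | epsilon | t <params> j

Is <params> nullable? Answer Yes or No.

<params> has an epsilon-production, so <params> ⇒ epsilon.

Yes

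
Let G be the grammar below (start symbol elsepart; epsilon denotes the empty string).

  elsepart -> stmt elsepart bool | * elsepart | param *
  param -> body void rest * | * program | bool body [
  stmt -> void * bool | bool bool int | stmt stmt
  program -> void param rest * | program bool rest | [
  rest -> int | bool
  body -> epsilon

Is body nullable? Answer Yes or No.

body has an epsilon-production, so body ⇒ epsilon.

Yes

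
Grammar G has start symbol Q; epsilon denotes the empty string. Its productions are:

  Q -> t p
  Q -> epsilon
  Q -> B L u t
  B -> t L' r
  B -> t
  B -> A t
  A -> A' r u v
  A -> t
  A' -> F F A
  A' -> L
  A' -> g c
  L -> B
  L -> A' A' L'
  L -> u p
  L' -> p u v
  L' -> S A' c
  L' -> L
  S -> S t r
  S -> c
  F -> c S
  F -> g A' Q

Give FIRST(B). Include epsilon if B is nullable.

{ c, g, t, u }

B -> t L' r contributes {t}.
B -> t contributes {t}.
From B -> A t: add FIRST(A) = { c, g, t, u }.
Union: FIRST(B) = { c, g, t, u }.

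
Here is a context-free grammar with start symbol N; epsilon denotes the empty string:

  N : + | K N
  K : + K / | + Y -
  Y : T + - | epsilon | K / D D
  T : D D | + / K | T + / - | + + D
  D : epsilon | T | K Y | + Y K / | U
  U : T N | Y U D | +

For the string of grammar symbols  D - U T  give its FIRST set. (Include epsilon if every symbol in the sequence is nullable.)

{ +, - }

Add FIRST(D)\{epsilon} = { + }; D is nullable, continue.
- is a terminal; add {-} and stop.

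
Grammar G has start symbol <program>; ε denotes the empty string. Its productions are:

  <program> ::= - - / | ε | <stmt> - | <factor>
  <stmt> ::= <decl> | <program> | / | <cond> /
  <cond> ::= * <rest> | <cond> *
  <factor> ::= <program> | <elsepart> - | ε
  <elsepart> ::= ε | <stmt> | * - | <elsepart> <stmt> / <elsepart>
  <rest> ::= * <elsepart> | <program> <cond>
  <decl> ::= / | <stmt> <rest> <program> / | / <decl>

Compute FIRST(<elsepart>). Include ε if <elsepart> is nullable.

{ *, -, /, ε }

<elsepart> ::= ε contributes ε.
From <elsepart> ::= <stmt>: add FIRST(<stmt>) = { *, -, /, ε } (including ε since <stmt> is nullable).
<elsepart> ::= * - contributes {*}.
From <elsepart> ::= <elsepart> <stmt> / <elsepart>: <elsepart>, <stmt> nullable, take FIRST(<elsepart>) ∪ FIRST(<stmt>) ∪ {/} = { *, -, / }.
Union: FIRST(<elsepart>) = { *, -, /, ε }.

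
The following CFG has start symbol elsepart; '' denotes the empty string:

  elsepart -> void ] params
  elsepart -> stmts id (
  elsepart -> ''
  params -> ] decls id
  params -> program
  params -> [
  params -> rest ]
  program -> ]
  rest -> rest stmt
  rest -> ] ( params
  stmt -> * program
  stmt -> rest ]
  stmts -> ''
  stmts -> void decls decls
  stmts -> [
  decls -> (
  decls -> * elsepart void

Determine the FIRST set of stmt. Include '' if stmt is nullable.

{ *, ] }

stmt -> * program contributes {*}.
From stmt -> rest ]: add FIRST(rest) = { ] }.
Union: FIRST(stmt) = { *, ] }.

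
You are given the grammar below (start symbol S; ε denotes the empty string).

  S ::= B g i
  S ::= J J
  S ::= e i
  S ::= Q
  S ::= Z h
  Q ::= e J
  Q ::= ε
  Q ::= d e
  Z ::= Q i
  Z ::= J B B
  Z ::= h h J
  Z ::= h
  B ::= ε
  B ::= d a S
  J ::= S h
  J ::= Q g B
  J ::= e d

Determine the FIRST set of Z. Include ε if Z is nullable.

{ d, e, g, h, i }

From Z ::= Q i: Q nullable, take FIRST(Q) ∪ {i} = { d, e, i }.
From Z ::= J B B: add FIRST(J) = { d, e, g, h, i }.
Z ::= h h J contributes {h}.
Z ::= h contributes {h}.
Union: FIRST(Z) = { d, e, g, h, i }.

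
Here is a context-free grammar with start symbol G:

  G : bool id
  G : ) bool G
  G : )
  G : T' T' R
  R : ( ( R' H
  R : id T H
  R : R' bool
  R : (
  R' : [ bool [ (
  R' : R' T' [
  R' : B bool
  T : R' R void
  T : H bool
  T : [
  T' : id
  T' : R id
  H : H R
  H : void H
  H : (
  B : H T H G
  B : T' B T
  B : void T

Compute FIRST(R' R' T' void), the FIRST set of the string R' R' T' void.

Add FIRST(R') = { (, [, id, void }; R' is not nullable, stop.

{ (, [, id, void }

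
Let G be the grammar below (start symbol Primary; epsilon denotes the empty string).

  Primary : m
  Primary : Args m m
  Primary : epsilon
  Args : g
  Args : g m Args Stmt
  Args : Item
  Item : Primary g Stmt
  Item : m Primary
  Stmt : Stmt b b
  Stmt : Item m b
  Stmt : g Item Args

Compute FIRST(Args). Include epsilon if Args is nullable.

Args : g contributes {g}.
Args : g m Args Stmt contributes {g}.
From Args : Item: add FIRST(Item) = { g, m }.
Union: FIRST(Args) = { g, m }.

{ g, m }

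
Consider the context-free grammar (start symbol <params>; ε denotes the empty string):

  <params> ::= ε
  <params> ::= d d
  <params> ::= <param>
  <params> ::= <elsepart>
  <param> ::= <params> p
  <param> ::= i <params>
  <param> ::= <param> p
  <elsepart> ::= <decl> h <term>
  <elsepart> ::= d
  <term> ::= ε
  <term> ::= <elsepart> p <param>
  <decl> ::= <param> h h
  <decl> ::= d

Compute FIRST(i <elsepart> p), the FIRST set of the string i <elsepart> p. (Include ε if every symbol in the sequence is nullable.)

i is a terminal; add {i} and stop.

{ i }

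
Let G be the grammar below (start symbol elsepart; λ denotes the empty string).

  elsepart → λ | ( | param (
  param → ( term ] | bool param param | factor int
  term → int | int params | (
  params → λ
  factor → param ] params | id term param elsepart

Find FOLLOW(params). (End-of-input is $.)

{ (, ], bool, id, int }

In term → int params: params is at the end, add FOLLOW(term) = { (, ], bool, id }.
In factor → param ] params: params is at the end, add FOLLOW(factor) = { int }.
Union: FOLLOW(params) = { (, ], bool, id, int }.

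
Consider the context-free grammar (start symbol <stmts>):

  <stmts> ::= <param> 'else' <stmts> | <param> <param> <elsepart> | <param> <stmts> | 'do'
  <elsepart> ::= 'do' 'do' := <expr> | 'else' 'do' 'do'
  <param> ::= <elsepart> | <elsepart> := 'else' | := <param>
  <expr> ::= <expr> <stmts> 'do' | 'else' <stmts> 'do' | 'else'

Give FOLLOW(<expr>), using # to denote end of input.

{ #, 'do', 'else', := }

In <elsepart> ::= 'do' 'do' := <expr>: <expr> is at the end, add FOLLOW(<elsepart>) = { #, 'do', 'else', := }.
In <expr> ::= <expr> <stmts> 'do': add FIRST(<stmts> 'do') = { 'do', 'else', := }.
Union: FOLLOW(<expr>) = { #, 'do', 'else', := }.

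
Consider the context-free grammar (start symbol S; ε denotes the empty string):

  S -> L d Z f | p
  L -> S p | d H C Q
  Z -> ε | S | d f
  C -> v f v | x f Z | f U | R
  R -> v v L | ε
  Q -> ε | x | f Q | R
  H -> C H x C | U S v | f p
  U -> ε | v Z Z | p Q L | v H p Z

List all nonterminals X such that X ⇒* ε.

{ C, Q, R, U, Z }

Directly nullable (have an ε-production): Z, R, Q, U.
C -> R with every symbol nullable, so C is nullable.
No other nonterminal has a production whose RHS symbols are all nullable.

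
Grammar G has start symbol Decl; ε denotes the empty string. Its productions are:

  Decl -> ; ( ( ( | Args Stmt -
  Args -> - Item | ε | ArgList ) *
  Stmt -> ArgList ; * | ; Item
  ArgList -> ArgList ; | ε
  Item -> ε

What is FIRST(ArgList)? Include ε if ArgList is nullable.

{ ;, ε }

From ArgList -> ArgList ;: ArgList nullable, take FIRST(ArgList) ∪ {;} = { ; }.
ArgList -> ε contributes ε.
Union: FIRST(ArgList) = { ;, ε }.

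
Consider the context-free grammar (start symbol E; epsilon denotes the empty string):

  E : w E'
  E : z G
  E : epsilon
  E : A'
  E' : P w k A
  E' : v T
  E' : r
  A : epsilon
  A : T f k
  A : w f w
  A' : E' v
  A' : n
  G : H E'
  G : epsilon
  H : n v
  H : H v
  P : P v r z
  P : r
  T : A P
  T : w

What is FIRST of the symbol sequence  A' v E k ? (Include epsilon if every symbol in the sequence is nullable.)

{ n, r, v }

Add FIRST(A') = { n, r, v }; A' is not nullable, stop.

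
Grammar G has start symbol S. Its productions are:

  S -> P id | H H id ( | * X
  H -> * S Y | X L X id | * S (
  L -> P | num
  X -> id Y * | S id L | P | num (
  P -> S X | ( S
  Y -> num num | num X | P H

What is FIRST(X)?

X -> id Y * contributes {id}.
From X -> S id L: add FIRST(S) = { (, *, id, num }.
From X -> P: add FIRST(P) = { (, *, id, num }.
X -> num ( contributes {num}.
Union: FIRST(X) = { (, *, id, num }.

{ (, *, id, num }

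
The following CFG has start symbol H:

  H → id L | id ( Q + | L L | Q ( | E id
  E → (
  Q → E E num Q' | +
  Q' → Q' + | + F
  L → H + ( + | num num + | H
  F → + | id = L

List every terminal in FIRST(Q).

{ (, + }

From Q → E E num Q': add FIRST(E) = { ( }.
Q → + contributes {+}.
Union: FIRST(Q) = { (, + }.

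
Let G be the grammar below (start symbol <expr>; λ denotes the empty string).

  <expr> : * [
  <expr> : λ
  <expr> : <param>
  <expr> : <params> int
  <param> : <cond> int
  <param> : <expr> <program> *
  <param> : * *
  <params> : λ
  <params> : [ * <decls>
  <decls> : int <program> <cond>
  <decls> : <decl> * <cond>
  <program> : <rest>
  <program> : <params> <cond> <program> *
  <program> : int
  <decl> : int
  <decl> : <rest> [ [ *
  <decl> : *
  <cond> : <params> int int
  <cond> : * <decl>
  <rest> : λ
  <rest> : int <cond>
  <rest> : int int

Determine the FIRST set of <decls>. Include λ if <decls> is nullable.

<decls> : int <program> <cond> contributes {int}.
From <decls> : <decl> * <cond>: add FIRST(<decl>) = { *, [, int }.
Union: FIRST(<decls>) = { *, [, int }.

{ *, [, int }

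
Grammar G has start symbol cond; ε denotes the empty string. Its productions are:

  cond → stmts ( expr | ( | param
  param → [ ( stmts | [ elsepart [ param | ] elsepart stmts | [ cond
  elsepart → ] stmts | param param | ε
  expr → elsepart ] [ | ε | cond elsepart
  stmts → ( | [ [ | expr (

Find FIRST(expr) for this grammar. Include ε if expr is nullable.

{ (, [, ], ε }

From expr → elsepart ] [: elsepart nullable, take FIRST(elsepart) ∪ {]} = { [, ] }.
expr → ε contributes ε.
From expr → cond elsepart: add FIRST(cond) = { (, [, ] }.
Union: FIRST(expr) = { (, [, ], ε }.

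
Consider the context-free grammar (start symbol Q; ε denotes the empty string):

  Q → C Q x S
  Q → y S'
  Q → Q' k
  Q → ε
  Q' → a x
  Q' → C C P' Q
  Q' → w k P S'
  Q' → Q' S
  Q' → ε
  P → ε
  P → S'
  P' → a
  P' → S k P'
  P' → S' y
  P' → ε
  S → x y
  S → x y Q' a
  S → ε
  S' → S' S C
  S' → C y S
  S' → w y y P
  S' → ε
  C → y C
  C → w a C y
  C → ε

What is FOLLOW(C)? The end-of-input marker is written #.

{ #, a, k, w, x, y }

In Q → C Q x S: add FIRST(Q x S) = { a, k, w, x, y }.
In Q' → C C P' Q: add FIRST(C P' Q)\{ε} = { a, k, w, x, y }.
  Since C P' Q is nullable, also add FOLLOW(Q') = { a, k, x }.
In Q' → C C P' Q: add FIRST(P' Q)\{ε} = { a, k, w, x, y }.
  Since P' Q is nullable, also add FOLLOW(Q') = { a, k, x }.
In S' → S' S C: C is at the end, add FOLLOW(S') = { #, a, k, w, x, y }.
In S' → C y S: add FIRST(y S) = { y }.
In C → y C: C is at the end, add FOLLOW(C) = { #, a, k, w, x, y }.
In C → w a C y: add FIRST(y) = { y }.
Union: FOLLOW(C) = { #, a, k, w, x, y }.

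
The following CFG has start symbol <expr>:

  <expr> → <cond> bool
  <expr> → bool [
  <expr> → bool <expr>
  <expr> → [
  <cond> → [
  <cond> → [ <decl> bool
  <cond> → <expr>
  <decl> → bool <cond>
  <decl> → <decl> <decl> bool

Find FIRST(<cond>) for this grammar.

{ [, bool }

<cond> → [ contributes {[}.
<cond> → [ <decl> bool contributes {[}.
From <cond> → <expr>: add FIRST(<expr>) = { [, bool }.
Union: FIRST(<cond>) = { [, bool }.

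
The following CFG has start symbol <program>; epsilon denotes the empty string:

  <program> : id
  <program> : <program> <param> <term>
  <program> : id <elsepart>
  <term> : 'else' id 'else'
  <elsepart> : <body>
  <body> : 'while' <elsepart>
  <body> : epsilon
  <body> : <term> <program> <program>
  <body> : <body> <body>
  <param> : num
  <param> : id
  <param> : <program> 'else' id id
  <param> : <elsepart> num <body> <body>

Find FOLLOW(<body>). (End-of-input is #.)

In <elsepart> : <body>: <body> is at the end, add FOLLOW(<elsepart>) = { #, 'else', 'while', id, num }.
In <body> : <body> <body>: add FIRST(<body>)\{epsilon} = { 'else', 'while' }.
  Since <body> is nullable, also add FOLLOW(<body>) = { #, 'else', 'while', id, num }.
In <body> : <body> <body>: <body> is at the end, add FOLLOW(<body>) = { #, 'else', 'while', id, num }.
In <param> : <elsepart> num <body> <body>: add FIRST(<body>)\{epsilon} = { 'else', 'while' }.
  Since <body> is nullable, also add FOLLOW(<param>) = { 'else' }.
In <param> : <elsepart> num <body> <body>: <body> is at the end, add FOLLOW(<param>) = { 'else' }.
Union: FOLLOW(<body>) = { #, 'else', 'while', id, num }.

{ #, 'else', 'while', id, num }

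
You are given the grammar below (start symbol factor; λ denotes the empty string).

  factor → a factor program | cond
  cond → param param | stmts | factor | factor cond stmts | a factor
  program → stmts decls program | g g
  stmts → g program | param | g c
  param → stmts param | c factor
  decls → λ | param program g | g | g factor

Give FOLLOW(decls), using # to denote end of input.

In program → stmts decls program: add FIRST(program) = { c, g }.
Union: FOLLOW(decls) = { c, g }.

{ c, g }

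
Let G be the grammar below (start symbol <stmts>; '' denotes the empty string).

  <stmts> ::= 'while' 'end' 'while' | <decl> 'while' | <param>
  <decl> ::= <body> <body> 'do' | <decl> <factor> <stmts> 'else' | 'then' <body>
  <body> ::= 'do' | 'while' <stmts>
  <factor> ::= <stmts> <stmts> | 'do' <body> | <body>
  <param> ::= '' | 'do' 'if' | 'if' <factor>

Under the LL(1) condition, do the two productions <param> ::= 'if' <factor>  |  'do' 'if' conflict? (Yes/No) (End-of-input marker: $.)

FIRST('if' <factor>) = { 'if' } and FIRST('do' 'if') = { 'do' }.
The FIRST sets are disjoint and neither alternative is nullable — no conflict.

No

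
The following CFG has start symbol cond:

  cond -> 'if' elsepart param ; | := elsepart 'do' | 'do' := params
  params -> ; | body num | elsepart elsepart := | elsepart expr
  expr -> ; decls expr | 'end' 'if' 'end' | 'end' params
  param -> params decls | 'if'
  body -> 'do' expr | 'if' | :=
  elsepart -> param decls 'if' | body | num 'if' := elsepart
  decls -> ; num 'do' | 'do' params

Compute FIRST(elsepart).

From elsepart -> param decls 'if': add FIRST(param) = { 'do', 'if', :=, ;, num }.
From elsepart -> body: add FIRST(body) = { 'do', 'if', := }.
elsepart -> num 'if' := elsepart contributes {num}.
Union: FIRST(elsepart) = { 'do', 'if', :=, ;, num }.

{ 'do', 'if', :=, ;, num }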